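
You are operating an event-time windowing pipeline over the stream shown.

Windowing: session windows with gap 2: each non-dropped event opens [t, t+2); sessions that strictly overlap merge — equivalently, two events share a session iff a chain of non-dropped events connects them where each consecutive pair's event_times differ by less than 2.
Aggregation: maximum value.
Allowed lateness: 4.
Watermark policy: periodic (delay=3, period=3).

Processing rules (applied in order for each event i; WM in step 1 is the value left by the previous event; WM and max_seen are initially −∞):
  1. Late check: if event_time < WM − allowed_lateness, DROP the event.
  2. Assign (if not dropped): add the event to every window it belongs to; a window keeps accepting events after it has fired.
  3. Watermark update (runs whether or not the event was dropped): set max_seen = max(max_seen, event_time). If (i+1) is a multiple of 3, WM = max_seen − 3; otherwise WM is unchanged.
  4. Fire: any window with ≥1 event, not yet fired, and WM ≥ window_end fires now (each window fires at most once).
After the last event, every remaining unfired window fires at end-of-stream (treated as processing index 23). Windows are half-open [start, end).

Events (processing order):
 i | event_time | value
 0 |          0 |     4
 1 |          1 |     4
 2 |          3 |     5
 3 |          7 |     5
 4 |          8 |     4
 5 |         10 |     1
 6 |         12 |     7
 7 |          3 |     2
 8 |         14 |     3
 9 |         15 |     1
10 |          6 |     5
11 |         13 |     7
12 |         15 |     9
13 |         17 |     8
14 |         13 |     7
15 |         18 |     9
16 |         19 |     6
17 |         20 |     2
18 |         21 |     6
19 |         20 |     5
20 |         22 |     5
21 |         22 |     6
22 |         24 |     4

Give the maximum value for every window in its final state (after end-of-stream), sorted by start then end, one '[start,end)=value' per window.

[0,3)=4 [3,5)=5 [7,10)=5 [10,12)=1 [12,17)=9 [17,24)=9 [24,26)=4

i=0 t=0 v=4: → [0,2); WM=−∞
i=1 t=1 v=4: → [0,3); WM=−∞
i=2 t=3 v=5: → [3,5); WM=0
i=3 t=7 v=5: → [7,9); WM=0
i=4 t=8 v=4: → [7,10); WM=0
i=5 t=10 v=1: → [10,12); WM=7
i=6 t=12 v=7: → [12,14); WM=7
i=7 t=3 v=2: → [3,5); WM=7
i=8 t=14 v=3: → [14,16); WM=11
i=9 t=15 v=1: → [14,17); WM=11
i=10 t=6 v=5: DROP (t<11-4); WM=11
i=11 t=13 v=7: → [12,17); WM=12
i=12 t=15 v=9: → [12,17); WM=12
i=13 t=17 v=8: → [17,19); WM=12
i=14 t=13 v=7: → [12,17); WM=14
i=15 t=18 v=9: → [17,20); WM=14
i=16 t=19 v=6: → [17,21); WM=14
i=17 t=20 v=2: → [17,22); WM=17
i=18 t=21 v=6: → [17,23); WM=17
i=19 t=20 v=5: → [17,23); WM=17
i=20 t=22 v=5: → [17,24); WM=19
i=21 t=22 v=6: → [17,24); WM=19
i=22 t=24 v=4: → [24,26); WM=19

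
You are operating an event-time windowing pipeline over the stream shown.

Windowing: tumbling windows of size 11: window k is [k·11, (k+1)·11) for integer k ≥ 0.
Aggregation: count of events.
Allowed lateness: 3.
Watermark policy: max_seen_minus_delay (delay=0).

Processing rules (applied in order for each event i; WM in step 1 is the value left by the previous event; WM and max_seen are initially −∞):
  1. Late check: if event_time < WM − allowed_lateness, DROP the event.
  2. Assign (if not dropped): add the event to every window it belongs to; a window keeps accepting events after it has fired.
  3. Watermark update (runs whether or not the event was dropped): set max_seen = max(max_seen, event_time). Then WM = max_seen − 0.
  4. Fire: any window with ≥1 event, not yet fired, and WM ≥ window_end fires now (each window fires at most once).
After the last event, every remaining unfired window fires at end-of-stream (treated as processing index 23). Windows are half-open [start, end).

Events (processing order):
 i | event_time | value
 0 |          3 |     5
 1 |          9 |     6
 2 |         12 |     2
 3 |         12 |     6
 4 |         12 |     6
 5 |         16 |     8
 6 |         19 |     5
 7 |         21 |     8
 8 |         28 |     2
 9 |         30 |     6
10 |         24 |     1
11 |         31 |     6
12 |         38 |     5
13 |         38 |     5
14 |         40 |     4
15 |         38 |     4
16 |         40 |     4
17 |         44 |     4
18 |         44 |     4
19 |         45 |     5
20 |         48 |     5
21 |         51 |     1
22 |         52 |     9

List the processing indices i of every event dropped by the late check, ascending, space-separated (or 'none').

10

i=0 t=3 v=5: → [0,11); WM=3
i=1 t=9 v=6: → [0,11); WM=9
i=2 t=12 v=2: → [11,22); WM=12; [0,11) fires=2
i=3 t=12 v=6: → [11,22); WM=12
i=4 t=12 v=6: → [11,22); WM=12
i=5 t=16 v=8: → [11,22); WM=16
i=6 t=19 v=5: → [11,22); WM=19
i=7 t=21 v=8: → [11,22); WM=21
i=8 t=28 v=2: → [22,33); WM=28; [11,22) fires=6
i=9 t=30 v=6: → [22,33); WM=30
i=10 t=24 v=1: DROP (t<30-3); WM=30
i=11 t=31 v=6: → [22,33); WM=31
i=12 t=38 v=5: → [33,44); WM=38; [22,33) fires=3
i=13 t=38 v=5: → [33,44); WM=38
i=14 t=40 v=4: → [33,44); WM=40
i=15 t=38 v=4: → [33,44); WM=40
i=16 t=40 v=4: → [33,44); WM=40
i=17 t=44 v=4: → [44,55); WM=44; [33,44) fires=5
i=18 t=44 v=4: → [44,55); WM=44
i=19 t=45 v=5: → [44,55); WM=45
i=20 t=48 v=5: → [44,55); WM=48
i=21 t=51 v=1: → [44,55); WM=51
i=22 t=52 v=9: → [44,55); WM=52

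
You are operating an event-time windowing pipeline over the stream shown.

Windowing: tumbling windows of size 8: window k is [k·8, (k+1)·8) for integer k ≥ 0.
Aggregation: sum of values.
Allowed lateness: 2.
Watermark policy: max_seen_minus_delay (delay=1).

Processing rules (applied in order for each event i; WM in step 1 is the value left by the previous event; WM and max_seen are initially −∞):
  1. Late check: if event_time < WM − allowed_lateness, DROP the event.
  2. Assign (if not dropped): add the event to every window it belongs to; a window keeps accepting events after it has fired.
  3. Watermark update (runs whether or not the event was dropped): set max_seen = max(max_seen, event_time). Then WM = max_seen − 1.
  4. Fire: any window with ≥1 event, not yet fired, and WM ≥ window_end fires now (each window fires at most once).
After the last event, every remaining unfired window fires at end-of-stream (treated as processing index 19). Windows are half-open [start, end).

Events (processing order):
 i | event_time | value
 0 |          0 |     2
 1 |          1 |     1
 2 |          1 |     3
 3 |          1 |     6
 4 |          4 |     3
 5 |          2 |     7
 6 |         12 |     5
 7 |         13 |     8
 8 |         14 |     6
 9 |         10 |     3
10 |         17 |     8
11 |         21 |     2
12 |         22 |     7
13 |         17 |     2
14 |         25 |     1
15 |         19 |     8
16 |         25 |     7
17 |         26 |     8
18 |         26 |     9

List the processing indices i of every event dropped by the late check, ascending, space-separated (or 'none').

9 13 15

i=0 t=0 v=2: → [0,8); WM=-1
i=1 t=1 v=1: → [0,8); WM=0
i=2 t=1 v=3: → [0,8); WM=0
i=3 t=1 v=6: → [0,8); WM=0
i=4 t=4 v=3: → [0,8); WM=3
i=5 t=2 v=7: → [0,8); WM=3
i=6 t=12 v=5: → [8,16); WM=11; [0,8) fires=22
i=7 t=13 v=8: → [8,16); WM=12
i=8 t=14 v=6: → [8,16); WM=13
i=9 t=10 v=3: DROP (t<13-2); WM=13
i=10 t=17 v=8: → [16,24); WM=16; [8,16) fires=19
i=11 t=21 v=2: → [16,24); WM=20
i=12 t=22 v=7: → [16,24); WM=21
i=13 t=17 v=2: DROP (t<21-2); WM=21
i=14 t=25 v=1: → [24,32); WM=24; [16,24) fires=17
i=15 t=19 v=8: DROP (t<24-2); WM=24
i=16 t=25 v=7: → [24,32); WM=24
i=17 t=26 v=8: → [24,32); WM=25
i=18 t=26 v=9: → [24,32); WM=25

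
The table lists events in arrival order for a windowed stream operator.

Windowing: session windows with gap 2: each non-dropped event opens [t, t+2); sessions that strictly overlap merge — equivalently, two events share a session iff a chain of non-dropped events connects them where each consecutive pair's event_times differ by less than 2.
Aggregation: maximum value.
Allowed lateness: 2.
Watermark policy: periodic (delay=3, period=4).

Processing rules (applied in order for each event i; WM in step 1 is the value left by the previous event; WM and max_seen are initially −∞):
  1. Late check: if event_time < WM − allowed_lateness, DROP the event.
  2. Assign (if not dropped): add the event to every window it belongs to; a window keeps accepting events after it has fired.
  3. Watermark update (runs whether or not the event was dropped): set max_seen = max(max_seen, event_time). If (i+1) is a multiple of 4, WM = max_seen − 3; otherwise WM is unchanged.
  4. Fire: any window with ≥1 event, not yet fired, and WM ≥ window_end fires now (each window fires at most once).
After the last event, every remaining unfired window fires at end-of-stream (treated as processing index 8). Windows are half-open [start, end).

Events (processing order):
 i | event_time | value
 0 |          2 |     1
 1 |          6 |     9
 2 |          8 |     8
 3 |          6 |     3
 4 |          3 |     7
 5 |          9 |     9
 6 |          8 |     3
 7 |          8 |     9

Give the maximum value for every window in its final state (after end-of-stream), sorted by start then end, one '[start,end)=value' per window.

i=0 t=2 v=1: → [2,4); WM=−∞
i=1 t=6 v=9: → [6,8); WM=−∞
i=2 t=8 v=8: → [8,10); WM=−∞
i=3 t=6 v=3: → [6,8); WM=5
i=4 t=3 v=7: → [2,5); WM=5
i=5 t=9 v=9: → [8,11); WM=5
i=6 t=8 v=3: → [8,11); WM=5
i=7 t=8 v=9: → [8,11); WM=6

[2,5)=7 [6,8)=9 [8,11)=9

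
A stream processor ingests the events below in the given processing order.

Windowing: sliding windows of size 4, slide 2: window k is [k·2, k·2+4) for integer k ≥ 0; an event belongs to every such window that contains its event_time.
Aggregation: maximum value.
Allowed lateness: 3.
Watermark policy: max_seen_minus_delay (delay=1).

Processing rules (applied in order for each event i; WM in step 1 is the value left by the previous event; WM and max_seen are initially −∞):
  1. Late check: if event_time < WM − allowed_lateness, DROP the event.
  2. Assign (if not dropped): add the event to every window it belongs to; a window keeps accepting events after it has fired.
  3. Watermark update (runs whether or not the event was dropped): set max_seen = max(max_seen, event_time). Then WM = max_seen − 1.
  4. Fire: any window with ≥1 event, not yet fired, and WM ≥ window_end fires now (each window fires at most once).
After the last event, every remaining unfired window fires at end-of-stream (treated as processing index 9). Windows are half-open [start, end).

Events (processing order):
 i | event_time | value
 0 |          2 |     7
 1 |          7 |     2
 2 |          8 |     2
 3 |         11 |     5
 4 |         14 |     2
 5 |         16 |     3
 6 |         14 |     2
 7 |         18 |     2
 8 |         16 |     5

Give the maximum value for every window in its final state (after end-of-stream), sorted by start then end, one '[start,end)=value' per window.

[0,4)=7 [2,6)=7 [4,8)=2 [6,10)=2 [8,12)=5 [10,14)=5 [12,16)=2 [14,18)=5 [16,20)=5 [18,22)=2

i=0 t=2 v=7: → [2,6),[0,4); WM=1
i=1 t=7 v=2: → [6,10),[4,8); WM=6; [0,4) fires=7 [2,6) fires=7
i=2 t=8 v=2: → [8,12),[6,10); WM=7
i=3 t=11 v=5: → [10,14),[8,12); WM=10; [4,8) fires=2 [6,10) fires=2
i=4 t=14 v=2: → [14,18),[12,16); WM=13; [8,12) fires=5
i=5 t=16 v=3: → [16,20),[14,18); WM=15; [10,14) fires=5
i=6 t=14 v=2: → [14,18),[12,16); WM=15
i=7 t=18 v=2: → [18,22),[16,20); WM=17; [12,16) fires=2
i=8 t=16 v=5: → [16,20),[14,18); WM=17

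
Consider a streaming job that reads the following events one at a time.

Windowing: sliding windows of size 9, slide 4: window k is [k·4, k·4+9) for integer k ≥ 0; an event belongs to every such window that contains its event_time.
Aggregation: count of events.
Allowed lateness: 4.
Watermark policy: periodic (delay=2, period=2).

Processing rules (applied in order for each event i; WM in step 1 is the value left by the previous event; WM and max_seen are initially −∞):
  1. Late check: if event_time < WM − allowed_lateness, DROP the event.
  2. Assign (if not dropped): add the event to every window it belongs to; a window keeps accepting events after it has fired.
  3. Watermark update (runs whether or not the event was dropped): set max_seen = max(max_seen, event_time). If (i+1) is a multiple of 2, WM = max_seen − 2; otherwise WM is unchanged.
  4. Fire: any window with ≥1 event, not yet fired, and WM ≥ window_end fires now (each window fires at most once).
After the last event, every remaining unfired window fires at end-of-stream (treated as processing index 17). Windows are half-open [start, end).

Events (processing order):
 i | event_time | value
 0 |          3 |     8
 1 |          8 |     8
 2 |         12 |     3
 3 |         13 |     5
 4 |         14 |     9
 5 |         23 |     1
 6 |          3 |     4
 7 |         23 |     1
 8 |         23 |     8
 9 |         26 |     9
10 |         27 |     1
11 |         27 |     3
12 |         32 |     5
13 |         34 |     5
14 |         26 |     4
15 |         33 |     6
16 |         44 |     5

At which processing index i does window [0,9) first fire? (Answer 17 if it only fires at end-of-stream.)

i=0 t=3 v=8: → [0,9); WM=−∞
i=1 t=8 v=8: → [8,17),[4,13),[0,9); WM=6
i=2 t=12 v=3: → [12,21),[8,17),[4,13); WM=6
i=3 t=13 v=5: → [12,21),[8,17); WM=11; [0,9) fires=2
i=4 t=14 v=9: → [12,21),[8,17); WM=11
i=5 t=23 v=1: → [20,29),[16,25); WM=21; [4,13) fires=2 [8,17) fires=4 [12,21) fires=3
i=6 t=3 v=4: DROP (t<21-4); WM=21
i=7 t=23 v=1: → [20,29),[16,25); WM=21
i=8 t=23 v=8: → [20,29),[16,25); WM=21
i=9 t=26 v=9: → [24,33),[20,29); WM=24
i=10 t=27 v=1: → [24,33),[20,29); WM=24
i=11 t=27 v=3: → [24,33),[20,29); WM=25; [16,25) fires=3
i=12 t=32 v=5: → [32,41),[28,37),[24,33); WM=25
i=13 t=34 v=5: → [32,41),[28,37); WM=32; [20,29) fires=6
i=14 t=26 v=4: DROP (t<32-4); WM=32
i=15 t=33 v=6: → [32,41),[28,37); WM=32
i=16 t=44 v=5: → [44,53),[40,49),[36,45); WM=32

3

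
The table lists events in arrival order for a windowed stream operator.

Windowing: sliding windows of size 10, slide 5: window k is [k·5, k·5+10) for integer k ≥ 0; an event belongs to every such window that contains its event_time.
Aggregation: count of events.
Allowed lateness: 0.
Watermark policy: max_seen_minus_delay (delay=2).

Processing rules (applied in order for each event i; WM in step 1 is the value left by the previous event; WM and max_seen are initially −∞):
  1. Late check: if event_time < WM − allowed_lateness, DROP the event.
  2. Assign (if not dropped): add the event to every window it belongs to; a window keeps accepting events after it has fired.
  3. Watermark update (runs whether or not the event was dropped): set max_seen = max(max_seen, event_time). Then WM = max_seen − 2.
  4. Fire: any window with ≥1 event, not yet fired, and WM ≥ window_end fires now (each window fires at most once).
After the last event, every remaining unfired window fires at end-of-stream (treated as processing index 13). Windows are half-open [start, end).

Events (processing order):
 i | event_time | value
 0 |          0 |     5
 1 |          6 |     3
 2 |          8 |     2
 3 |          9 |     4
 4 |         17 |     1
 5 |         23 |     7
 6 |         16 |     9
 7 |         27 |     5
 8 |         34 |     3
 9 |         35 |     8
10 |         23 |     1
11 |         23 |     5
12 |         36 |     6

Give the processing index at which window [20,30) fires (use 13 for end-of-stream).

8

i=0 t=0 v=5: → [0,10); WM=-2
i=1 t=6 v=3: → [5,15),[0,10); WM=4
i=2 t=8 v=2: → [5,15),[0,10); WM=6
i=3 t=9 v=4: → [5,15),[0,10); WM=7
i=4 t=17 v=1: → [15,25),[10,20); WM=15; [0,10) fires=4 [5,15) fires=3
i=5 t=23 v=7: → [20,30),[15,25); WM=21; [10,20) fires=1
i=6 t=16 v=9: DROP (t<21-0); WM=21
i=7 t=27 v=5: → [25,35),[20,30); WM=25; [15,25) fires=2
i=8 t=34 v=3: → [30,40),[25,35); WM=32; [20,30) fires=2
i=9 t=35 v=8: → [35,45),[30,40); WM=33
i=10 t=23 v=1: DROP (t<33-0); WM=33
i=11 t=23 v=5: DROP (t<33-0); WM=33
i=12 t=36 v=6: → [35,45),[30,40); WM=34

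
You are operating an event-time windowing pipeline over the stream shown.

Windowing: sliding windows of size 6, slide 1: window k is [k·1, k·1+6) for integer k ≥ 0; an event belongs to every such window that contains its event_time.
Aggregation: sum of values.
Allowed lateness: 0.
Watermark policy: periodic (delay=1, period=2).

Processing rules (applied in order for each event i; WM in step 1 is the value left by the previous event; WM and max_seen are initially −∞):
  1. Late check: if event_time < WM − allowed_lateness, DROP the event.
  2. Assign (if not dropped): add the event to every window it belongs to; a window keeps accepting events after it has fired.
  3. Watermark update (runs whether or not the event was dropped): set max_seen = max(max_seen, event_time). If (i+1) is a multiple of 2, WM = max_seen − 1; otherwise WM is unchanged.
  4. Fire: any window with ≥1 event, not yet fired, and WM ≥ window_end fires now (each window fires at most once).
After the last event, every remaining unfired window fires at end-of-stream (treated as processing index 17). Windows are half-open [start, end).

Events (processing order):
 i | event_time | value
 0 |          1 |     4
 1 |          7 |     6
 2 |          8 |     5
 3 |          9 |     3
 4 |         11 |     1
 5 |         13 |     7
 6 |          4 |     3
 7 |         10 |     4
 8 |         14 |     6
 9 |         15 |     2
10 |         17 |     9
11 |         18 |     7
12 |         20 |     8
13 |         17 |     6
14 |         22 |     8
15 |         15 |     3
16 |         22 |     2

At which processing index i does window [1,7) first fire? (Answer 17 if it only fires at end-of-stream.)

3

i=0 t=1 v=4: → [1,7),[0,6); WM=−∞
i=1 t=7 v=6: → [7,13),[6,12),[5,11),[4,10),[3,9),[2,8); WM=6; [0,6) fires=4
i=2 t=8 v=5: → [8,14),[7,13),[6,12),[5,11),[4,10),[3,9); WM=6
i=3 t=9 v=3: → [9,15),[8,14),[7,13),[6,12),[5,11),[4,10); WM=8; [1,7) fires=4 [2,8) fires=6
i=4 t=11 v=1: → [11,17),[10,16),[9,15),[8,14),[7,13),[6,12); WM=8
i=5 t=13 v=7: → [13,19),[12,18),[11,17),[10,16),[9,15),[8,14); WM=12; [3,9) fires=11 [4,10) fires=14 [5,11) fires=14 [6,12) fires=15
i=6 t=4 v=3: DROP (t<12-0); WM=12
i=7 t=10 v=4: DROP (t<12-0); WM=12
i=8 t=14 v=6: → [14,20),[13,19),[12,18),[11,17),[10,16),[9,15); WM=12
i=9 t=15 v=2: → [15,21),[14,20),[13,19),[12,18),[11,17),[10,16); WM=14; [7,13) fires=15 [8,14) fires=16
i=10 t=17 v=9: → [17,23),[16,22),[15,21),[14,20),[13,19),[12,18); WM=14
i=11 t=18 v=7: → [18,24),[17,23),[16,22),[15,21),[14,20),[13,19); WM=17; [9,15) fires=17 [10,16) fires=16 [11,17) fires=16
i=12 t=20 v=8: → [20,26),[19,25),[18,24),[17,23),[16,22),[15,21); WM=17
i=13 t=17 v=6: → [17,23),[16,22),[15,21),[14,20),[13,19),[12,18); WM=19; [12,18) fires=30 [13,19) fires=37
i=14 t=22 v=8: → [22,28),[21,27),[20,26),[19,25),[18,24),[17,23); WM=19
i=15 t=15 v=3: DROP (t<19-0); WM=21; [14,20) fires=30 [15,21) fires=32
i=16 t=22 v=2: → [22,28),[21,27),[20,26),[19,25),[18,24),[17,23); WM=21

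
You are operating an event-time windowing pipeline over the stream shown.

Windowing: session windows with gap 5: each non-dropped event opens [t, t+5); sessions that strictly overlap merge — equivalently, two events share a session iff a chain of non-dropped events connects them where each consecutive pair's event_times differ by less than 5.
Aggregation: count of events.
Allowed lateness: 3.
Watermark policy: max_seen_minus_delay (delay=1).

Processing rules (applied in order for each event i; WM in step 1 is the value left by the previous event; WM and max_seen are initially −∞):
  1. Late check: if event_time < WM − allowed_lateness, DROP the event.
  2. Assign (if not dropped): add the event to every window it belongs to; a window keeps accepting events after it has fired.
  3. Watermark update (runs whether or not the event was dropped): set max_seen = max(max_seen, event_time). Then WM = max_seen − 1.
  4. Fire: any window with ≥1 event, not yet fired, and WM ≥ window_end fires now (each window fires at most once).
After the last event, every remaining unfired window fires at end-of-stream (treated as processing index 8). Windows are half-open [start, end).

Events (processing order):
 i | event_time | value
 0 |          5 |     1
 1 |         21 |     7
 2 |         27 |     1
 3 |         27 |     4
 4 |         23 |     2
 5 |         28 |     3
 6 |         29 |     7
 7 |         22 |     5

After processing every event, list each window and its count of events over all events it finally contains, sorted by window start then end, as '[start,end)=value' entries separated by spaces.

[5,10)=1 [21,34)=6

i=0 t=5 v=1: → [5,10); WM=4
i=1 t=21 v=7: → [21,26); WM=20
i=2 t=27 v=1: → [27,32); WM=26
i=3 t=27 v=4: → [27,32); WM=26
i=4 t=23 v=2: → [21,32); WM=26
i=5 t=28 v=3: → [21,33); WM=27
i=6 t=29 v=7: → [21,34); WM=28
i=7 t=22 v=5: DROP (t<28-3); WM=28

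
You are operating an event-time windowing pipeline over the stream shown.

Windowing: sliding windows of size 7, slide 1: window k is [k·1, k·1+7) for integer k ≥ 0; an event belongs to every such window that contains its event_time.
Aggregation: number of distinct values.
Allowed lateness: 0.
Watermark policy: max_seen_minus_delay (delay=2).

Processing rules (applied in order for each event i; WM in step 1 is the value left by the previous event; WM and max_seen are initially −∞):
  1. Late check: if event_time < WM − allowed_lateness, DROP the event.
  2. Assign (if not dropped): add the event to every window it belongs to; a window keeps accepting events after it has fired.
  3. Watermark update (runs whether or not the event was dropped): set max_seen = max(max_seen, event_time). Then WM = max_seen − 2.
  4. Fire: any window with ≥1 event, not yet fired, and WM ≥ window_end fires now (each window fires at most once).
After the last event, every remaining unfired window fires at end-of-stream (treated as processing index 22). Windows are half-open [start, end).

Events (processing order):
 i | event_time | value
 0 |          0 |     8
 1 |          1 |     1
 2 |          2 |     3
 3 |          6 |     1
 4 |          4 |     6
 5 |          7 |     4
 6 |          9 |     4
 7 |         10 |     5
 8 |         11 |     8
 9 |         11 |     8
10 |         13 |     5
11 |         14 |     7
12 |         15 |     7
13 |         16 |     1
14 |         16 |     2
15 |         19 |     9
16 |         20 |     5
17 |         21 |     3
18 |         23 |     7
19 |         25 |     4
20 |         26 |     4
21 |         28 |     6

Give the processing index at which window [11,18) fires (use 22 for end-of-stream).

16

i=0 t=0 v=8: → [0,7); WM=-2
i=1 t=1 v=1: → [1,8),[0,7); WM=-1
i=2 t=2 v=3: → [2,9),[1,8),[0,7); WM=0
i=3 t=6 v=1: → [6,13),[5,12),[4,11),[3,10),[2,9),[1,8),[0,7); WM=4
i=4 t=4 v=6: → [4,11),[3,10),[2,9),[1,8),[0,7); WM=4
i=5 t=7 v=4: → [7,14),[6,13),[5,12),[4,11),[3,10),[2,9),[1,8); WM=5
i=6 t=9 v=4: → [9,16),[8,15),[7,14),[6,13),[5,12),[4,11),[3,10); WM=7; [0,7) fires=4
i=7 t=10 v=5: → [10,17),[9,16),[8,15),[7,14),[6,13),[5,12),[4,11); WM=8; [1,8) fires=4
i=8 t=11 v=8: → [11,18),[10,17),[9,16),[8,15),[7,14),[6,13),[5,12); WM=9; [2,9) fires=4
i=9 t=11 v=8: → [11,18),[10,17),[9,16),[8,15),[7,14),[6,13),[5,12); WM=9
i=10 t=13 v=5: → [13,20),[12,19),[11,18),[10,17),[9,16),[8,15),[7,14); WM=11; [3,10) fires=3 [4,11) fires=4
i=11 t=14 v=7: → [14,21),[13,20),[12,19),[11,18),[10,17),[9,16),[8,15); WM=12; [5,12) fires=4
i=12 t=15 v=7: → [15,22),[14,21),[13,20),[12,19),[11,18),[10,17),[9,16); WM=13; [6,13) fires=4
i=13 t=16 v=1: → [16,23),[15,22),[14,21),[13,20),[12,19),[11,18),[10,17); WM=14; [7,14) fires=3
i=14 t=16 v=2: → [16,23),[15,22),[14,21),[13,20),[12,19),[11,18),[10,17); WM=14
i=15 t=19 v=9: → [19,26),[18,25),[17,24),[16,23),[15,22),[14,21),[13,20); WM=17; [8,15) fires=4 [9,16) fires=4 [10,17) fires=5
i=16 t=20 v=5: → [20,27),[19,26),[18,25),[17,24),[16,23),[15,22),[14,21); WM=18; [11,18) fires=5
i=17 t=21 v=3: → [21,28),[20,27),[19,26),[18,25),[17,24),[16,23),[15,22); WM=19; [12,19) fires=4
i=18 t=23 v=7: → [23,30),[22,29),[21,28),[20,27),[19,26),[18,25),[17,24); WM=21; [13,20) fires=5 [14,21) fires=5
i=19 t=25 v=4: → [25,32),[24,31),[23,30),[22,29),[21,28),[20,27),[19,26); WM=23; [15,22) fires=6 [16,23) fires=5
i=20 t=26 v=4: → [26,33),[25,32),[24,31),[23,30),[22,29),[21,28),[20,27); WM=24; [17,24) fires=4
i=21 t=28 v=6: → [28,35),[27,34),[26,33),[25,32),[24,31),[23,30),[22,29); WM=26; [18,25) fires=4 [19,26) fires=5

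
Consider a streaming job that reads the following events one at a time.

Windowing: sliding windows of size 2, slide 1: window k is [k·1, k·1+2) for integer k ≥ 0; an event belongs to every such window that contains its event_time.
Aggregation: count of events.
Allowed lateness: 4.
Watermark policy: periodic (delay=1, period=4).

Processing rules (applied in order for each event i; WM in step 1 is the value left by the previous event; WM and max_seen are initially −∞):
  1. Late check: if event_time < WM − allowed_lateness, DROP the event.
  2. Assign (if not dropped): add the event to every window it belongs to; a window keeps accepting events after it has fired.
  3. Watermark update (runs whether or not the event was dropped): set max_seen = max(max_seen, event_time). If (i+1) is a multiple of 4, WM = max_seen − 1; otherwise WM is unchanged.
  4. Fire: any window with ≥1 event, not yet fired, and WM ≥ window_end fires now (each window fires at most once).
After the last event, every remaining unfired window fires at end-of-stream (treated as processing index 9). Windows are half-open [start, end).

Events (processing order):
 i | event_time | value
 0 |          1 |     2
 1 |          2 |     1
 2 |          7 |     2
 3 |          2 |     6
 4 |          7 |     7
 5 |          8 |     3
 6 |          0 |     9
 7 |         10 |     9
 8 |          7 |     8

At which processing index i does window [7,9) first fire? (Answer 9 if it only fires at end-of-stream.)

7

i=0 t=1 v=2: → [1,3),[0,2); WM=−∞
i=1 t=2 v=1: → [2,4),[1,3); WM=−∞
i=2 t=7 v=2: → [7,9),[6,8); WM=−∞
i=3 t=2 v=6: → [2,4),[1,3); WM=6; [0,2) fires=1 [1,3) fires=3 [2,4) fires=2
i=4 t=7 v=7: → [7,9),[6,8); WM=6
i=5 t=8 v=3: → [8,10),[7,9); WM=6
i=6 t=0 v=9: DROP (t<6-4); WM=6
i=7 t=10 v=9: → [10,12),[9,11); WM=9; [6,8) fires=2 [7,9) fires=3
i=8 t=7 v=8: → [7,9),[6,8); WM=9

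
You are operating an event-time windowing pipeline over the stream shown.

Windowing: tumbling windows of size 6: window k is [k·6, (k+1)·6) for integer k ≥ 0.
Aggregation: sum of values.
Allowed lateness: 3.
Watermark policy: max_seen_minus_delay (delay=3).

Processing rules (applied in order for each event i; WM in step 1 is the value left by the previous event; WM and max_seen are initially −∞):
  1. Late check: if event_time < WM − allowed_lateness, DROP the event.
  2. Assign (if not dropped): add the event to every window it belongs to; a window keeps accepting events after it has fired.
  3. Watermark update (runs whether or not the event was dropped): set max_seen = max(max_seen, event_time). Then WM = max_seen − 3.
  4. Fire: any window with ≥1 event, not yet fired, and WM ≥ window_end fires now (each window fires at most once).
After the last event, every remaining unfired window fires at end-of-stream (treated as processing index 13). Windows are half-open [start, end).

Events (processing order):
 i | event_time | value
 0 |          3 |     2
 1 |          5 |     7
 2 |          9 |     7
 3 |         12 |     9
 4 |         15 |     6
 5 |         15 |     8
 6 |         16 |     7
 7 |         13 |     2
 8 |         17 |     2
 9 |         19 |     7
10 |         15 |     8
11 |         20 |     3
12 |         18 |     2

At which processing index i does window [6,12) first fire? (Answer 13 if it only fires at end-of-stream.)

4

i=0 t=3 v=2: → [0,6); WM=0
i=1 t=5 v=7: → [0,6); WM=2
i=2 t=9 v=7: → [6,12); WM=6; [0,6) fires=9
i=3 t=12 v=9: → [12,18); WM=9
i=4 t=15 v=6: → [12,18); WM=12; [6,12) fires=7
i=5 t=15 v=8: → [12,18); WM=12
i=6 t=16 v=7: → [12,18); WM=13
i=7 t=13 v=2: → [12,18); WM=13
i=8 t=17 v=2: → [12,18); WM=14
i=9 t=19 v=7: → [18,24); WM=16
i=10 t=15 v=8: → [12,18); WM=16
i=11 t=20 v=3: → [18,24); WM=17
i=12 t=18 v=2: → [18,24); WM=17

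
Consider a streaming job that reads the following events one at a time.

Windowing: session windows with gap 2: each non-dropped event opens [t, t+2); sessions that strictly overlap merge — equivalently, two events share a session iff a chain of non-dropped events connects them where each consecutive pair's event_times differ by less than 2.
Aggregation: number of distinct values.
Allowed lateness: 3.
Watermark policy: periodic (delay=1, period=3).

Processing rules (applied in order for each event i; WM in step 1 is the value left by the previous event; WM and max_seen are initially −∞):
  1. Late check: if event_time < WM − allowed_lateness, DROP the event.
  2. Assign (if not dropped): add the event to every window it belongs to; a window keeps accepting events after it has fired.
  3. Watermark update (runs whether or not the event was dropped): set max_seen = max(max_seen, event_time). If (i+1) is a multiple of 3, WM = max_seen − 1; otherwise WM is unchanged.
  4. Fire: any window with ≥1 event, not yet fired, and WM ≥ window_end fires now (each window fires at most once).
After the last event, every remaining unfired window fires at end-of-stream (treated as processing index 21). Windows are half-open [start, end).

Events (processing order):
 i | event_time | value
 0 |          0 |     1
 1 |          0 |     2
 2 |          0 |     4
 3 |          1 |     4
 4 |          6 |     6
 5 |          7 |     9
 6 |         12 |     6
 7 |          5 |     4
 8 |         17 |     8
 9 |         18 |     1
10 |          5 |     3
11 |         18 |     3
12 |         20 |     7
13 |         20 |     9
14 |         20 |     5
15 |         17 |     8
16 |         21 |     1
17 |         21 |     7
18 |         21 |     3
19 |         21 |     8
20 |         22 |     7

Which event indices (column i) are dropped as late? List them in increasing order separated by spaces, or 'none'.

i=0 t=0 v=1: → [0,2); WM=−∞
i=1 t=0 v=2: → [0,2); WM=−∞
i=2 t=0 v=4: → [0,2); WM=-1
i=3 t=1 v=4: → [0,3); WM=-1
i=4 t=6 v=6: → [6,8); WM=-1
i=5 t=7 v=9: → [6,9); WM=6
i=6 t=12 v=6: → [12,14); WM=6
i=7 t=5 v=4: → [5,9); WM=6
i=8 t=17 v=8: → [17,19); WM=16
i=9 t=18 v=1: → [17,20); WM=16
i=10 t=5 v=3: DROP (t<16-3); WM=16
i=11 t=18 v=3: → [17,20); WM=17
i=12 t=20 v=7: → [20,22); WM=17
i=13 t=20 v=9: → [20,22); WM=17
i=14 t=20 v=5: → [20,22); WM=19
i=15 t=17 v=8: → [17,20); WM=19
i=16 t=21 v=1: → [20,23); WM=19
i=17 t=21 v=7: → [20,23); WM=20
i=18 t=21 v=3: → [20,23); WM=20
i=19 t=21 v=8: → [20,23); WM=20
i=20 t=22 v=7: → [20,24); WM=21

10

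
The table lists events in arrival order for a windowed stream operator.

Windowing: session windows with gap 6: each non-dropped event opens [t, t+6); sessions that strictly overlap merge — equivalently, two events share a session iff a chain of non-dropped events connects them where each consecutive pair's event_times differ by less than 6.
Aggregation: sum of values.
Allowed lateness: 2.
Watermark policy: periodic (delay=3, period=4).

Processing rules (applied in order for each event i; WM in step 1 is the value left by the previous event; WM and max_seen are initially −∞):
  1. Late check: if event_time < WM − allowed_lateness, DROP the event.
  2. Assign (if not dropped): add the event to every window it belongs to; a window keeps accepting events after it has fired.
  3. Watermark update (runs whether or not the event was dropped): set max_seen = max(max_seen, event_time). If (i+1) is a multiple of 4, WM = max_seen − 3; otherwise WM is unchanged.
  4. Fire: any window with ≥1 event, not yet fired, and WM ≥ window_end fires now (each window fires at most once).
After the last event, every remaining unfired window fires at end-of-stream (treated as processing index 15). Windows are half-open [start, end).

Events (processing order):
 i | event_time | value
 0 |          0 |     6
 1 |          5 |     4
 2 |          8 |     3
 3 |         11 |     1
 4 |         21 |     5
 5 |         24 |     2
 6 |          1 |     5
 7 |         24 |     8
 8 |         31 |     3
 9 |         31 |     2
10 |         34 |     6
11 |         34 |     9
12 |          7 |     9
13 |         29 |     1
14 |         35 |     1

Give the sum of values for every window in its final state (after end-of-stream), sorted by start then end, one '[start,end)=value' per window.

i=0 t=0 v=6: → [0,6); WM=−∞
i=1 t=5 v=4: → [0,11); WM=−∞
i=2 t=8 v=3: → [0,14); WM=−∞
i=3 t=11 v=1: → [0,17); WM=8
i=4 t=21 v=5: → [21,27); WM=8
i=5 t=24 v=2: → [21,30); WM=8
i=6 t=1 v=5: DROP (t<8-2); WM=8
i=7 t=24 v=8: → [21,30); WM=21
i=8 t=31 v=3: → [31,37); WM=21
i=9 t=31 v=2: → [31,37); WM=21
i=10 t=34 v=6: → [31,40); WM=21
i=11 t=34 v=9: → [31,40); WM=31
i=12 t=7 v=9: DROP (t<31-2); WM=31
i=13 t=29 v=1: → [21,40); WM=31
i=14 t=35 v=1: → [21,41); WM=31

[0,17)=14 [21,41)=37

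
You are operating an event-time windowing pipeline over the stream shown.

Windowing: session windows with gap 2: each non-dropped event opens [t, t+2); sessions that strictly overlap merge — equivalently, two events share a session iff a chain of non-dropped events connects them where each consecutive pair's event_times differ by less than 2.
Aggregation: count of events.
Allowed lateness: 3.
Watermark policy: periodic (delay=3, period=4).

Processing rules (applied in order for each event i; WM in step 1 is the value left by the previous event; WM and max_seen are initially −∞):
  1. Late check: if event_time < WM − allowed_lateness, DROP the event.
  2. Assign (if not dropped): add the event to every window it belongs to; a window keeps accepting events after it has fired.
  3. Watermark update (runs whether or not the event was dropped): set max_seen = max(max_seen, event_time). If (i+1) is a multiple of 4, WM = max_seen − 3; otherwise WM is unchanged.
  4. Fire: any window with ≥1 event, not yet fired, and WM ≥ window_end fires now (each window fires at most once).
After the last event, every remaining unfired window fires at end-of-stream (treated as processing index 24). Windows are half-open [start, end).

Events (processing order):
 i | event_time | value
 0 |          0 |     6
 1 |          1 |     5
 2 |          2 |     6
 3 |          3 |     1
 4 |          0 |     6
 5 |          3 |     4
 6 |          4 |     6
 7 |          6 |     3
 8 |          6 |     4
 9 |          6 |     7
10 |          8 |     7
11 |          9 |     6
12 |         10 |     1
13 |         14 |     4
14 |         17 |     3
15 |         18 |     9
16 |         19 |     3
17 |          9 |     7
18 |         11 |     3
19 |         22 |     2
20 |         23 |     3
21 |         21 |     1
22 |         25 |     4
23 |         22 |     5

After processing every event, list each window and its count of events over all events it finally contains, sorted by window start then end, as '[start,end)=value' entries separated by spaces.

[0,6)=7 [6,8)=3 [8,12)=3 [14,16)=1 [17,21)=3 [21,25)=4 [25,27)=1

i=0 t=0 v=6: → [0,2); WM=−∞
i=1 t=1 v=5: → [0,3); WM=−∞
i=2 t=2 v=6: → [0,4); WM=−∞
i=3 t=3 v=1: → [0,5); WM=0
i=4 t=0 v=6: → [0,5); WM=0
i=5 t=3 v=4: → [0,5); WM=0
i=6 t=4 v=6: → [0,6); WM=0
i=7 t=6 v=3: → [6,8); WM=3
i=8 t=6 v=4: → [6,8); WM=3
i=9 t=6 v=7: → [6,8); WM=3
i=10 t=8 v=7: → [8,10); WM=3
i=11 t=9 v=6: → [8,11); WM=6
i=12 t=10 v=1: → [8,12); WM=6
i=13 t=14 v=4: → [14,16); WM=6
i=14 t=17 v=3: → [17,19); WM=6
i=15 t=18 v=9: → [17,20); WM=15
i=16 t=19 v=3: → [17,21); WM=15
i=17 t=9 v=7: DROP (t<15-3); WM=15
i=18 t=11 v=3: DROP (t<15-3); WM=15
i=19 t=22 v=2: → [22,24); WM=19
i=20 t=23 v=3: → [22,25); WM=19
i=21 t=21 v=1: → [21,25); WM=19
i=22 t=25 v=4: → [25,27); WM=19
i=23 t=22 v=5: → [21,25); WM=22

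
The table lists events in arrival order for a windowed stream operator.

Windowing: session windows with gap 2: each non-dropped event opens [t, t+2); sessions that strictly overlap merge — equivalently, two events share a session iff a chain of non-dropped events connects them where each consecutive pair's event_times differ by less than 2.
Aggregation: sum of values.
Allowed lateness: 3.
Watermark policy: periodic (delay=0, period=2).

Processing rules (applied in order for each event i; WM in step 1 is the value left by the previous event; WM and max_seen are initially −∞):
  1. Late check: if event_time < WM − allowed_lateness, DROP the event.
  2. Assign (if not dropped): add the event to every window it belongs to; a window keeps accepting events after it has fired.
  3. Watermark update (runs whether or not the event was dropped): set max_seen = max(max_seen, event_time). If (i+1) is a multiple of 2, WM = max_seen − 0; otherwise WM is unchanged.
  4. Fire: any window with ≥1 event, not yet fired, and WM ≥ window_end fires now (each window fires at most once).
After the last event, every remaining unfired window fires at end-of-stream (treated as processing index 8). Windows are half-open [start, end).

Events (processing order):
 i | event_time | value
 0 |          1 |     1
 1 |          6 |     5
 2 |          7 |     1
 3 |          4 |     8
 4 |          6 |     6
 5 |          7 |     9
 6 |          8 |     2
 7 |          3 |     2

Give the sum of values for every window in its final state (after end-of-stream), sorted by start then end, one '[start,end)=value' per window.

i=0 t=1 v=1: → [1,3); WM=−∞
i=1 t=6 v=5: → [6,8); WM=6
i=2 t=7 v=1: → [6,9); WM=6
i=3 t=4 v=8: → [4,6); WM=7
i=4 t=6 v=6: → [6,9); WM=7
i=5 t=7 v=9: → [6,9); WM=7
i=6 t=8 v=2: → [6,10); WM=7
i=7 t=3 v=2: DROP (t<7-3); WM=8

[1,3)=1 [4,6)=8 [6,10)=23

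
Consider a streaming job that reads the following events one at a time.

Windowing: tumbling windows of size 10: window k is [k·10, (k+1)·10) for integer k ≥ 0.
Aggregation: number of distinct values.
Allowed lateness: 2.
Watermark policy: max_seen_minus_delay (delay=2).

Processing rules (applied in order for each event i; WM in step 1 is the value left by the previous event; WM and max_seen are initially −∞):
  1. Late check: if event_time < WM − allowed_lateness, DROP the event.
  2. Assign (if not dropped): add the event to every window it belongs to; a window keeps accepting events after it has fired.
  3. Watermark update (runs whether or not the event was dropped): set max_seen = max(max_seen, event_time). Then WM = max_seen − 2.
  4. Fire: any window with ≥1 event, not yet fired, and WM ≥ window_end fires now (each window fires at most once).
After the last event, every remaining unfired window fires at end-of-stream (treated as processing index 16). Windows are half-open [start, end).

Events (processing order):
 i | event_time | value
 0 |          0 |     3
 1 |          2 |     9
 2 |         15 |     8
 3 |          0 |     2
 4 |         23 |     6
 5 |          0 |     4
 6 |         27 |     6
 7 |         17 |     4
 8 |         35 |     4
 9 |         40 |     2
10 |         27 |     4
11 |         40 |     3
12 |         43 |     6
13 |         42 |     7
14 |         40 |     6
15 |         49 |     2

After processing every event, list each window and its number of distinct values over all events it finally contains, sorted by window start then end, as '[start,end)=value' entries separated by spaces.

i=0 t=0 v=3: → [0,10); WM=-2
i=1 t=2 v=9: → [0,10); WM=0
i=2 t=15 v=8: → [10,20); WM=13; [0,10) fires=2
i=3 t=0 v=2: DROP (t<13-2); WM=13
i=4 t=23 v=6: → [20,30); WM=21; [10,20) fires=1
i=5 t=0 v=4: DROP (t<21-2); WM=21
i=6 t=27 v=6: → [20,30); WM=25
i=7 t=17 v=4: DROP (t<25-2); WM=25
i=8 t=35 v=4: → [30,40); WM=33; [20,30) fires=1
i=9 t=40 v=2: → [40,50); WM=38
i=10 t=27 v=4: DROP (t<38-2); WM=38
i=11 t=40 v=3: → [40,50); WM=38
i=12 t=43 v=6: → [40,50); WM=41; [30,40) fires=1
i=13 t=42 v=7: → [40,50); WM=41
i=14 t=40 v=6: → [40,50); WM=41
i=15 t=49 v=2: → [40,50); WM=47

[0,10)=2 [10,20)=1 [20,30)=1 [30,40)=1 [40,50)=4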